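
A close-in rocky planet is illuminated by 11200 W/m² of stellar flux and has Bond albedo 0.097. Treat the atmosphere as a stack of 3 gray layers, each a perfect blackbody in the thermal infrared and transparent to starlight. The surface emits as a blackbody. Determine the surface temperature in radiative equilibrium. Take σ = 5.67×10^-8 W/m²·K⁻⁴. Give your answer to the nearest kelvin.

650 kelvin

Top-of-atmosphere balance: σT_e⁴ = S(1−α)/4 = 2528 W/m² → T_e = 459.5 K.
Layer-by-layer balance gives σT_s⁴ = (N+1)σT_e⁴, so T_s = 4^¼·459.5 = 649.9 K.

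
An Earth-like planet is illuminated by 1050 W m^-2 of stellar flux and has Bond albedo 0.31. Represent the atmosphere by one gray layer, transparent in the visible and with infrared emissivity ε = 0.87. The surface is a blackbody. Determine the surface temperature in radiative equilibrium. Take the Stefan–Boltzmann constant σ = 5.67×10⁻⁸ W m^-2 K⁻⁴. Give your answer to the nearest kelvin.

274 K

Effective emission temperature (TOA balance): σT_e⁴ = S(1−α)/4 = 181.1 W m^-2 → T_e = 237.7 K.
The surface balance (absorbed SW + ε·downward IR = σT_s⁴) with T_a⁴ = T_s⁴/2 reduces to T_s = T_e·[2/(2−ε)]^¼ = 274.2 K.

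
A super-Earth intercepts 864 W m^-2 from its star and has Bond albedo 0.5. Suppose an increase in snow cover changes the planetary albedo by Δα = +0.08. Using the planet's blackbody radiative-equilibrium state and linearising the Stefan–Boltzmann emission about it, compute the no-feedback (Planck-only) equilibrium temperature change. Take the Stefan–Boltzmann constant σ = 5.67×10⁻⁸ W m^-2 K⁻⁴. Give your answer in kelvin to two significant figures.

Reference equilibrium: T_e = [S(1−α)/(4σ)]^(1/4) = 208.9 K.
The change in absorbed flux is Δ[S(1−α)/4] = −SΔα/4 = -17.28 W m^-2.
Linearising σT⁴ gives d(σT⁴)/dT = 4σT_e³ = 2.068 W m^-2 per K.
Hence the no-feedback warming is ΔF/(4σT_e³) = -8.36 K.

-8.4 kelvin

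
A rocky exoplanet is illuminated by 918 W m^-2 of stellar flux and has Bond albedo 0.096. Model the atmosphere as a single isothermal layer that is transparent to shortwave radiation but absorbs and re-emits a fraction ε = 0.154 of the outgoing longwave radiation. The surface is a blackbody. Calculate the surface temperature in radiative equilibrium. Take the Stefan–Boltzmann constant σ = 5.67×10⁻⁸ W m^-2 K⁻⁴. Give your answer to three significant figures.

251 K

Effective emission temperature (TOA balance): σT_e⁴ = S(1−α)/4 = 207.5 W m^-2 → T_e = 245.9 K.
For a single slab of emissivity ε, T_s⁴ = 2T_e⁴/(2−ε); thus T_s = 245.9·(1.083)^(1/4) = 250.9 K.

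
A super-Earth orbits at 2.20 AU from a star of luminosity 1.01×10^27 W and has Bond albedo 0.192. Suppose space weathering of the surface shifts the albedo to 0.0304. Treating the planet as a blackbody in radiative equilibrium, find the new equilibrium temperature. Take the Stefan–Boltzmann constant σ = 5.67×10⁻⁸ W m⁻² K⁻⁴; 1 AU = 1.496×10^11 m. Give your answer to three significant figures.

Orbital distance: d = 2.20 AU = 3.291×10^11 m.
Flux at the orbit: S = L/(4πd²) = 1.01×10^27/(4π·(3.29×10^11)²) = 742.0 W m⁻².
New equilibrium: T₂ = [(1−0.0304)·742.0/(4σ)]^(1/4) = 237.3 K.

237 K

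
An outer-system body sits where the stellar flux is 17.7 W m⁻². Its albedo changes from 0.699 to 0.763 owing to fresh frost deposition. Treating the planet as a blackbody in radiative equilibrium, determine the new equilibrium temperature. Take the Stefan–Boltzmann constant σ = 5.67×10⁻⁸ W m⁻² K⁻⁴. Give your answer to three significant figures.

65.6 K

New equilibrium: T₂ = [(1−0.763)·17.70/(4σ)]^(1/4) = 65.58 K.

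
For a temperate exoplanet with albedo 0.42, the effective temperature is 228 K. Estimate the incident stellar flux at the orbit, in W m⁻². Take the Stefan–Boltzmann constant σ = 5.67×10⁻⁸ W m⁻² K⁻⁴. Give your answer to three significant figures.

Invert the energy balance for S: S = 4σT⁴/(1−α).
The emitted flux is σT⁴ = 153.2 W m⁻².
S = 4·153.2/0.58 = 1057 W m⁻².

1060 W m⁻²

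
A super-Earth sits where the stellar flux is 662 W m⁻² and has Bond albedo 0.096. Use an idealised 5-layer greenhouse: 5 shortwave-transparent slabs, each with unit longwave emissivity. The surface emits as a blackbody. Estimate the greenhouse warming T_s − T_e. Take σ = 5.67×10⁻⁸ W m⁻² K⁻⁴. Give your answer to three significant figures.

128 K

OLR = S(1−α)/4 = 149.6 W m⁻²; the top layer radiates at T_e = 226.6 K.
T_s = (N+1)^(1/4)·T_e = 354.7 K.
Warming: T_s − T_e = 128.1 K.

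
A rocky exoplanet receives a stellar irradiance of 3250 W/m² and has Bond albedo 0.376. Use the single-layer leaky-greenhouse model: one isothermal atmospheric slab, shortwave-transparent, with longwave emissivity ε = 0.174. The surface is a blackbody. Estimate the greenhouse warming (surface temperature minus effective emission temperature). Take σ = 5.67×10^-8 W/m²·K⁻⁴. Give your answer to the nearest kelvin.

7 K

Effective emission temperature (TOA balance): σT_e⁴ = S(1−α)/4 = 507.0 W/m² → T_e = 307.5 K.
For a single slab of emissivity ε, T_s⁴ = 2T_e⁴/(2−ε); thus T_s = 307.5·(1.095)^(1/4) = 314.6 K.
Greenhouse warming: T_s − T_e = 7.078 K.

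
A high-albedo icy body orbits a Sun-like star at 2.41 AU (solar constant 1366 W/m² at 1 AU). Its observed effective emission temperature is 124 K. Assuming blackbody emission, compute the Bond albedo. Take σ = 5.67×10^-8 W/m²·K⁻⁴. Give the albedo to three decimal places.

0.772

Irradiance scales as 1/d², so S = 1366 W/m² × (1/2.41)² = 235.2 W/m².
Rearranging the radiative balance, α = 1 − 4σT⁴/S.
σT⁴ = 13.41 W/m², so 4σT⁴ = 53.62 W/m².
1−α = 53.62/235.2 = 0.2280, so α = 0.7720.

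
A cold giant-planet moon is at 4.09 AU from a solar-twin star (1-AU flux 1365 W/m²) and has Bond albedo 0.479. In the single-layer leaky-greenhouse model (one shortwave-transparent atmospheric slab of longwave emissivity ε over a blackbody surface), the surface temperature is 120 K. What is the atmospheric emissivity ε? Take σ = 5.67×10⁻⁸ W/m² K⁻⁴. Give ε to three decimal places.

0.192

Irradiance scales as 1/d², so S = 1365 W/m² × (1/4.09)² = 81.60 W/m².
TOA balance gives T_e = 117.0 K.
Since (2−ε)/2 = (T_e/T_s)⁴ = 0.9040, ε = 0.1921.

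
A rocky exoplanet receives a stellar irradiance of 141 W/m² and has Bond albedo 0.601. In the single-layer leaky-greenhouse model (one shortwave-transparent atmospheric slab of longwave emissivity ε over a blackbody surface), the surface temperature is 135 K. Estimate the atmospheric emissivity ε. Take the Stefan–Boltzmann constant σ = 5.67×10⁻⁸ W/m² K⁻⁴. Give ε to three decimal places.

0.506

TOA balance gives T_e = 125.5 K.
Since (2−ε)/2 = (T_e/T_s)⁴ = 0.7468, ε = 0.5064.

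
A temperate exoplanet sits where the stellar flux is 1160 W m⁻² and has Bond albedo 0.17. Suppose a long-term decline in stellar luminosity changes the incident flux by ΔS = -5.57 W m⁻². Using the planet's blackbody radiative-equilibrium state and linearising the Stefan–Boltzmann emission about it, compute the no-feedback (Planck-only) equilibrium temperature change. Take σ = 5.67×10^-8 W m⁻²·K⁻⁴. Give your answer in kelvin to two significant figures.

-0.31 K

The baseline emission temperature is T_e = 255.3 K.
ΔF = Δ[S(1−α)]/4 = (1−0.17)·-5.57/4 = -1.156 W m⁻².
Linearising σT⁴ gives d(σT⁴)/dT = 4σT_e³ = 3.772 W m⁻² per K.
Hence the no-feedback warming is ΔF/(4σT_e³) = -0.306 K.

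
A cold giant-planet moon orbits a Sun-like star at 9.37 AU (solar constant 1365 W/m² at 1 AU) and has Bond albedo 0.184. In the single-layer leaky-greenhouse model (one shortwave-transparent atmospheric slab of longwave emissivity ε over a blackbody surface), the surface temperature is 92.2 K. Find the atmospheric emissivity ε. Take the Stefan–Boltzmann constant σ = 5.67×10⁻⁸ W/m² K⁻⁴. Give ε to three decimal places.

Irradiance scales as 1/d², so S = 1365 W/m² × (1/9.37)² = 15.55 W/m².
First, T_e = [15.55·(1−0.184)/(4σ)]^(1/4) = 86.48 K.
Since (2−ε)/2 = (T_e/T_s)⁴ = 0.7741, ε = 0.4519.

0.452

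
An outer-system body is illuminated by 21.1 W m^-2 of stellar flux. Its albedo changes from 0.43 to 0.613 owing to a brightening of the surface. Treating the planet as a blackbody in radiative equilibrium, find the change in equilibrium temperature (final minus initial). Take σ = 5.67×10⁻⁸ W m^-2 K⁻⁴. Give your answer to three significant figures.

With α = 0.43, T₁ = 85.34 K.
Final:   T₂ = [S(1−0.613)/(4σ)]^(1/4) = 77.46 K.
Change: 77.46 − 85.34 = -7.873 K.

-7.87 K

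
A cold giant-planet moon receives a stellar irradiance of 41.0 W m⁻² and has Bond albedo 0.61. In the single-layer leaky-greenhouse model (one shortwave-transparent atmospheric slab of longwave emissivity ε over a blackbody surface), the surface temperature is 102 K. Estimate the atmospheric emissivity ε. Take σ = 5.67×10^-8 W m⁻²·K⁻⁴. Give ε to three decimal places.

0.697

Effective temperature: T_e = [S(1−α)/(4σ)]^(1/4) = 91.63 K.
Inverting T_s⁴ = 2T_e⁴/(2−ε): (T_e/T_s)⁴ = 0.6513, so ε = 2(1 − 0.6513) = 0.6973.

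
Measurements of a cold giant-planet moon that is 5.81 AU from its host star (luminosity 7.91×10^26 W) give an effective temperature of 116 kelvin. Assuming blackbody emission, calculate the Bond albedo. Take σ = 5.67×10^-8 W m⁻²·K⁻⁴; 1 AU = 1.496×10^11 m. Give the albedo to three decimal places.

0.507

d = 5.81 × 1.496×10^11 m = 8.692×10^11 m.
Flux at the orbit: S = L/(4πd²) = 7.91×10^26/(4π·(8.69×10^11)²) = 83.32 W m⁻².
Energy balance: S(1−α)/4 = σT⁴, so 1−α = 4σT⁴/S.
4σT⁴ = 4·5.67×10⁻⁸·(116)⁴ = 41.07 W m⁻².
Hence α = 1 − 41.07/83.32 = 0.5071.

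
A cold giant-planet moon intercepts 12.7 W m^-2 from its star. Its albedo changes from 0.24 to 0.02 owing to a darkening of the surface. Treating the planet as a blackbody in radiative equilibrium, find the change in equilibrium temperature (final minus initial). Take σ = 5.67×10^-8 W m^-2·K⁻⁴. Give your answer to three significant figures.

With α = 0.24, T₁ = 80.77 K.
Final:   T₂ = [S(1−0.02)/(4σ)]^(1/4) = 86.07 K.
Change: 86.07 − 80.77 = 5.300 K.

5.30 K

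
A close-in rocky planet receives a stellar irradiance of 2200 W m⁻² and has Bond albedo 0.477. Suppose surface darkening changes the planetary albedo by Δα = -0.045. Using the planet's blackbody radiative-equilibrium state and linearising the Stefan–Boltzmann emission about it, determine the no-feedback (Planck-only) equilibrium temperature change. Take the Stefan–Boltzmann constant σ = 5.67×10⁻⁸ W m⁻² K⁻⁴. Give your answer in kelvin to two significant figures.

5.7 K

The baseline emission temperature is T_e = 266.9 K.
TOA radiative forcing: ΔF = −S·Δα/4 = −2200·(-0.045)/4 = 24.75 W m⁻².
Planck response: λ_P = 4σT_e³ = 4·5.67×10⁻⁸·(266.9)³ = 4.311 W m⁻²/K.
Hence the no-feedback warming is ΔF/(4σT_e³) = 5.74 K.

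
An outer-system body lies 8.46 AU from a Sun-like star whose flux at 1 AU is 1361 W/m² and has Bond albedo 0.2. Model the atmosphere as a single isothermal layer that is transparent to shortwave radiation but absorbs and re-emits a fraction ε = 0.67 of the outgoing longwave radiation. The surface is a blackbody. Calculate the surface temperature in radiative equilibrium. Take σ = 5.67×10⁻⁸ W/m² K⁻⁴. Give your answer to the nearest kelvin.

100 K

By the inverse-square law, S = 1361/8.46² = 19.02 W/m².
Effective emission temperature (TOA balance): σT_e⁴ = S(1−α)/4 = 3.803 W/m² → T_e = 90.50 K.
For a single slab of emissivity ε, T_s⁴ = 2T_e⁴/(2−ε); thus T_s = 90.50·(1.504)^(1/4) = 100.2 K.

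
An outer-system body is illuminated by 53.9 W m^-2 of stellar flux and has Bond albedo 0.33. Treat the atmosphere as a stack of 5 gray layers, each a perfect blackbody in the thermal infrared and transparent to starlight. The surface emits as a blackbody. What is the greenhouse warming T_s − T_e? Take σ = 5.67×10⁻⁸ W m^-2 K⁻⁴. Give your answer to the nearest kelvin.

OLR = S(1−α)/4 = 9.028 W m^-2; the top layer radiates at T_e = 112.3 K.
Surface: T_s = (6)^¼·T_e = 175.8 K.
So the greenhouse effect raises the surface by 175.8 − 112.3 = 63.48 K.

63 kelvin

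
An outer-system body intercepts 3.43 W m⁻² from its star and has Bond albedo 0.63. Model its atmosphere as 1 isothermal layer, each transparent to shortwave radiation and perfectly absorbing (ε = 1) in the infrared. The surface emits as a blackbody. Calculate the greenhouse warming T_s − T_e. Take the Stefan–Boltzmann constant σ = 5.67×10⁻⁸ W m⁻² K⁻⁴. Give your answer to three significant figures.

The effective emission temperature is T_e = [S(1−α)/(4σ)]^¼ = 48.64 K.
T_s = (N+1)^(1/4)·T_e = 57.84 K.
Warming: T_s − T_e = 9.202 K.

9.20 K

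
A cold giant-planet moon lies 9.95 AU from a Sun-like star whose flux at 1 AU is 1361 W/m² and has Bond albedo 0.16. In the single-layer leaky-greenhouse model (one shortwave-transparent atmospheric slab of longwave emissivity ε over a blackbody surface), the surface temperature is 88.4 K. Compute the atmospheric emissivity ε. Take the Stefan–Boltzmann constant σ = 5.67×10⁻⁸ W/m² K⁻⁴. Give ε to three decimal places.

0.332

By the inverse-square law, S = 1361/9.95² = 13.75 W/m².
TOA balance gives T_e = 84.47 K.
Inverting T_s⁴ = 2T_e⁴/(2−ε): (T_e/T_s)⁴ = 0.8338, so ε = 2(1 − 0.8338) = 0.3325.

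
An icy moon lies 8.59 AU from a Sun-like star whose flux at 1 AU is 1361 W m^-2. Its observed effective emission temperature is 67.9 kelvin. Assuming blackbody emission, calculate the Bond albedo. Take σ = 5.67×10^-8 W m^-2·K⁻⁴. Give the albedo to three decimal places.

0.739

Flux at the orbit: S = 1361/(8.59)² = 18.44 W m^-2.
Energy balance: S(1−α)/4 = σT⁴, so 1−α = 4σT⁴/S.
4σT⁴ = 4·5.67×10⁻⁸·(67.9)⁴ = 4.821 W m^-2.
Hence α = 1 − 4.821/18.44 = 0.7386.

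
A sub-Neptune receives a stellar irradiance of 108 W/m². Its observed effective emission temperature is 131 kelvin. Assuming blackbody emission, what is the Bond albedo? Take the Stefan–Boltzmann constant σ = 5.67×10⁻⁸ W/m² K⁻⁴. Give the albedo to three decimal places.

0.382

Rearranging the radiative balance, α = 1 − 4σT⁴/S.
4σT⁴ = 4·5.67×10⁻⁸·(131)⁴ = 66.79 W/m².
Hence α = 1 − 66.79/108.0 = 0.3816.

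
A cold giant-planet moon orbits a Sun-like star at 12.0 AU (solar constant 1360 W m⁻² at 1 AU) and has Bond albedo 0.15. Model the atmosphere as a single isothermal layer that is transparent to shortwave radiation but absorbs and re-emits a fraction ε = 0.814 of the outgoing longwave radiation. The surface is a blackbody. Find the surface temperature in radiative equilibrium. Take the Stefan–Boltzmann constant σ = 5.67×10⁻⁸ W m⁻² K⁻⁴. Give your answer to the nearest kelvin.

88 K

Flux at the orbit: S = 1360/(12.0)² = 9.444 W m⁻².
At the top of the atmosphere, σT_e⁴ = S(1−α)/4 = 2.007 W m⁻², giving T_e = 77.13 K.
For a single slab of emissivity ε, T_s⁴ = 2T_e⁴/(2−ε); thus T_s = 77.13·(1.686)^(1/4) = 87.90 K.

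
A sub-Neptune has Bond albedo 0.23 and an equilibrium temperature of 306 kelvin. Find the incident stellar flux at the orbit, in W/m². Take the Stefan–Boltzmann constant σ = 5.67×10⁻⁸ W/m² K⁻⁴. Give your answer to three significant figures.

2580 W/m²

Invert the energy balance for S: S = 4σT⁴/(1−α).
The emitted flux is σT⁴ = 497.1 W/m².
So S = 4×497.1/(1−0.23) = 2582 W/m².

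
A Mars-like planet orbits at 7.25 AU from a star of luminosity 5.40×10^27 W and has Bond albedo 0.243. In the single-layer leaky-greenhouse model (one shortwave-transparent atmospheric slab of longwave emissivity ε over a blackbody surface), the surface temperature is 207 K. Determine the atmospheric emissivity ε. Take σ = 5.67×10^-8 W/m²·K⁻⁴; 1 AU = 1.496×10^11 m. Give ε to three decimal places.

0.672

Orbital distance: d = 7.25 AU = 1.085×10^12 m.
S = L/(4πd²) = 365.3 W/m².
First, T_e = [365.3·(1−0.243)/(4σ)]^(1/4) = 186.9 K.
Inverting T_s⁴ = 2T_e⁴/(2−ε): (T_e/T_s)⁴ = 0.6641, so ε = 2(1 − 0.6641) = 0.6719.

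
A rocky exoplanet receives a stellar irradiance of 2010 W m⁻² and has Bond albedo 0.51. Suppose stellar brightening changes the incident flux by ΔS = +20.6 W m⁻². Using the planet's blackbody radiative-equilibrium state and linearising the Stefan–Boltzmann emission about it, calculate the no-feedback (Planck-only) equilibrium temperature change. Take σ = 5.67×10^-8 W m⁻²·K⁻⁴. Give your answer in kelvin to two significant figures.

0.66 K

Unperturbed T_e = [2010·(1−0.51)/(4σ)]^¼ = 256.7 K.
TOA radiative forcing: ΔF = (1−α)ΔS/4 = 0.49·(+20.6)/4 = 2.524 W m⁻².
Planck response: λ_P = 4σT_e³ = 4·5.67×10⁻⁸·(256.7)³ = 3.837 W m⁻²/K.
ΔT₀ = ΔF/λ_P = 2.524/3.837 = 0.658 K.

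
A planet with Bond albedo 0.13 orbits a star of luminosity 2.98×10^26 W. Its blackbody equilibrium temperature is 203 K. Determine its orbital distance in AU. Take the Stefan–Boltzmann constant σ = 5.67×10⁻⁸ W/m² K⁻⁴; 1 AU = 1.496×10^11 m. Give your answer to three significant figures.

1.55 AU

Required flux: S = 4σT⁴/(1−α) = 442.7 W/m².
Then d = [L/(4πS)]^(1/2) = 2.314×10^11 m, i.e. 1.547 AU.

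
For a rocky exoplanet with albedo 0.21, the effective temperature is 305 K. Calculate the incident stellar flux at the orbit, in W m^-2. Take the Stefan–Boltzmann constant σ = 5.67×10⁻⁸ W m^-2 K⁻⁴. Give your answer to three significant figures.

2480 W m^-2

From S(1−α)/4 = σT⁴: S = 4σT⁴/(1−α).
σT⁴ = 5.67×10⁻⁸·(305)⁴ = 490.7 W m^-2.
So S = 4×490.7/(1−0.21) = 2484 W m^-2.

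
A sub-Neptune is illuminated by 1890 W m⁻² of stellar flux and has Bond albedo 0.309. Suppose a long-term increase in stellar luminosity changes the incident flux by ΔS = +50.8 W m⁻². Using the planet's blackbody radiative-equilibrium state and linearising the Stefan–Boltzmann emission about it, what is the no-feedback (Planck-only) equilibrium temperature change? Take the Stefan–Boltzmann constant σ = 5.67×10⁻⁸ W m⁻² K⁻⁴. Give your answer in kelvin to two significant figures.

1.9 kelvin

Unperturbed T_e = [1890·(1−0.309)/(4σ)]^¼ = 275.5 K.
ΔF = Δ[S(1−α)]/4 = (1−0.309)·+50.8/4 = 8.776 W m⁻².
Linearising σT⁴ gives d(σT⁴)/dT = 4σT_e³ = 4.741 W m⁻² per K.
So ΔT₀ = 8.776/4.741 = 1.85 K.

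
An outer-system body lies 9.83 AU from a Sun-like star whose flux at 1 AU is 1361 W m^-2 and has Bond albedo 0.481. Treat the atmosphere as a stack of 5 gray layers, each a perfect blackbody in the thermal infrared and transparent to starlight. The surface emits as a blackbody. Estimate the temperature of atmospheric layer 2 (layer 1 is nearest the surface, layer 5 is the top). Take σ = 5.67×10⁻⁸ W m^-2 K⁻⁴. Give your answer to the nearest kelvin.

By the inverse-square law, S = 1361/9.83² = 14.08 W m^-2.
OLR = S(1−α)/4 = 1.828 W m^-2; the top layer radiates at T_e = 75.35 K.
In the N-layer model, layer k (counted from the surface) has T_k = (N+1−k)^(1/4)·T_e.
With k = 2: T_2 = (5+1−2)^¼·75.35 K = 106.6 K.

107 K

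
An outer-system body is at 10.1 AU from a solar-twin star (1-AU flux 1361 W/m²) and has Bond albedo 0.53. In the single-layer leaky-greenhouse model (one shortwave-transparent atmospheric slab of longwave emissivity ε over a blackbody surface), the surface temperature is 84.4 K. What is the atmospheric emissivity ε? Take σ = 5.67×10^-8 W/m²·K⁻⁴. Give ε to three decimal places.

Irradiance scales as 1/d², so S = 1361 W/m² × (1/10.1)² = 13.34 W/m².
TOA balance gives T_e = 72.51 K.
T_s⁴ = T_e⁴·2/(2−ε) → ε = 2 − 2(T_e/T_s)⁴ = 2 − 2·(72.51/84.4)⁴ = 0.9102.

0.910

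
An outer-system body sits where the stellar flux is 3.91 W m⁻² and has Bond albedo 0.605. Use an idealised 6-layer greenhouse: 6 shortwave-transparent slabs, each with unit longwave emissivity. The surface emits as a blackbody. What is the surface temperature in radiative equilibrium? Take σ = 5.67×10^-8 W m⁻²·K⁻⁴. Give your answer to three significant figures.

83.1 K

Top-of-atmosphere balance: σT_e⁴ = S(1−α)/4 = 0.3861 W m⁻² → T_e = 51.08 K.
With N = 6 opaque layers, T_s = (N+1)^(1/4)·T_e = 7^(1/4)·51.08 = 83.09 K.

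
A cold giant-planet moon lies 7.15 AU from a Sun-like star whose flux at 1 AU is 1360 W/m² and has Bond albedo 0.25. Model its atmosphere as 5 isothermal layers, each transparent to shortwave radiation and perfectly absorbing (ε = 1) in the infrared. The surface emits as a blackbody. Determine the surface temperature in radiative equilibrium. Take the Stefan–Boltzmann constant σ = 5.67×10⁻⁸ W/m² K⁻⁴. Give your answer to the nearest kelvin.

Flux at the orbit: S = 1360/(7.15)² = 26.60 W/m².
OLR = S(1−α)/4 = 4.988 W/m²; the top layer radiates at T_e = 96.85 K.
For an N-layer opaque stack, T_s⁴ = (N+1)T_e⁴, hence T_s = (6)^(1/4)×96.85 K = 151.6 K.

152 K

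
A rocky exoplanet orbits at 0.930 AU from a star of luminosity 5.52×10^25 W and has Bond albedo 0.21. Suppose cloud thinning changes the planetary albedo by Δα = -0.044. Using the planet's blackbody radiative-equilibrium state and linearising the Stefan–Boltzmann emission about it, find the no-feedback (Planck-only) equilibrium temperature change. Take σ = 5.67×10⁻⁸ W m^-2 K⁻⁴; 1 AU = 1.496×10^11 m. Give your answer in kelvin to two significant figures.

d = 0.930 × 1.496×10^11 m = 1.391×10^11 m.
S = L/(4πd²) = 226.9 W m^-2.
Unperturbed T_e = [226.9·(1−0.21)/(4σ)]^¼ = 167.7 K.
ΔF = −(S/4)Δα = −(226.9/4)×(-0.044) = 2.496 W m^-2.
Linearising σT⁴ gives d(σT⁴)/dT = 4σT_e³ = 1.069 W m^-2 per K.
Hence the no-feedback warming is ΔF/(4σT_e³) = 2.33 K.

2.3 K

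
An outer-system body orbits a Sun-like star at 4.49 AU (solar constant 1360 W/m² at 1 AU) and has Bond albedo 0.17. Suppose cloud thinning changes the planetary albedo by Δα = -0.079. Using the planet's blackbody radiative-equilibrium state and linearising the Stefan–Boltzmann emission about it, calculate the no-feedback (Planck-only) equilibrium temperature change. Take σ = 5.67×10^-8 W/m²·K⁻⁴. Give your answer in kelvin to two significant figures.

Irradiance scales as 1/d², so S = 1360 W/m² × (1/4.49)² = 67.46 W/m².
Reference equilibrium: T_e = [S(1−α)/(4σ)]^(1/4) = 125.3 K.
ΔF = −(S/4)Δα = −(67.46/4)×(-0.079) = 1.332 W/m².
Planck response: λ_P = 4σT_e³ = 4·5.67×10⁻⁸·(125.3)³ = 0.4467 W/m²/K.
So ΔT₀ = 1.332/0.4467 = 2.98 K.

3.0 kelvin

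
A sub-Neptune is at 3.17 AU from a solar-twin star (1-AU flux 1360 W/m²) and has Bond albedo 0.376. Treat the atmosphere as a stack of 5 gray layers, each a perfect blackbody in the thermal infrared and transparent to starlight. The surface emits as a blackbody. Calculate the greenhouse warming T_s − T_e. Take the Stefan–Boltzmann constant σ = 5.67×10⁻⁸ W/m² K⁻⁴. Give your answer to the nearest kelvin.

Irradiance scales as 1/d², so S = 1360 W/m² × (1/3.17)² = 135.3 W/m².
The effective emission temperature is T_e = [S(1−α)/(4σ)]^¼ = 138.9 K.
Surface: T_s = (6)^¼·T_e = 217.4 K.
So the greenhouse effect raises the surface by 217.4 − 138.9 = 78.50 K.

78 K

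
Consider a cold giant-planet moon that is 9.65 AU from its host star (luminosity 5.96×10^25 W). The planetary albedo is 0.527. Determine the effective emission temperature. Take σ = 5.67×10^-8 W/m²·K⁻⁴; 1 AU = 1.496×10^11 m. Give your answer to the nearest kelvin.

Orbital distance: d = 9.65 AU = 1.444×10^12 m.
Spreading L over a sphere of radius d: S = 5.96×10^25/(4π·1.44×10^12²) = 2.276 W/m².
Averaging over the sphere, the absorbed flux is S(1−α)/4 = 0.2691 W/m².
Balancing against σT⁴: T = (0.2691/5.67×10⁻⁸)^(1/4) = 46.67 K.

47 kelvin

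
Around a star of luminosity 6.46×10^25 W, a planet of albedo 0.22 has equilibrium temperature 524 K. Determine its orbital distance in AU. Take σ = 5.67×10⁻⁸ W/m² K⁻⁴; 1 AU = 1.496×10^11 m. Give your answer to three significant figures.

0.102 AU

The flux needed for this T is 4σT⁴/(1−0.22) = 21920 W/m².
From L = 4πd²S, d = √(6.46×10^25/(4π·21920)) = 1.531×10^10 m = 0.1024 AU.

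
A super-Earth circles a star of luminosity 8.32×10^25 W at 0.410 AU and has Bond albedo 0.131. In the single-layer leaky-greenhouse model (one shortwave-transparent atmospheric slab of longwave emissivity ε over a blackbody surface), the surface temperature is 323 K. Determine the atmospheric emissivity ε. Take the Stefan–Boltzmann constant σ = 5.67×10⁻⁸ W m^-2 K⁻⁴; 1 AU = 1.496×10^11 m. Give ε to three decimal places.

0.761

d = 0.410 × 1.496×10^11 m = 6.134×10^10 m.
Flux at the orbit: S = L/(4πd²) = 8.32×10^25/(4π·(6.13×10^10)²) = 1760 W m^-2.
Effective temperature: T_e = [S(1−α)/(4σ)]^(1/4) = 286.6 K.
T_s⁴ = T_e⁴·2/(2−ε) → ε = 2 − 2(T_e/T_s)⁴ = 2 − 2·(286.6/323)⁴ = 0.7610.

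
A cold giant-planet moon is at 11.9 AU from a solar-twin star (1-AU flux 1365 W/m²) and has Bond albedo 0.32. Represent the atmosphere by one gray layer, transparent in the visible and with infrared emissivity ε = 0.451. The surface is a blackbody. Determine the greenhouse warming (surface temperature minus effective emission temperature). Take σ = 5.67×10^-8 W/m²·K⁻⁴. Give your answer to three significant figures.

4.84 K

Flux at the orbit: S = 1365/(11.9)² = 9.639 W/m².
The planet radiates to space at T_e = [S(1−α)/(4σ)]^(1/4) = 73.32 K.
Surface balance with a leaky layer gives σT_s⁴ = σT_e⁴·2/(2−ε), so T_s = T_e·[2/(2−0.451)]^(1/4) = 78.16 K.
The atmosphere warms the surface by 4.837 K.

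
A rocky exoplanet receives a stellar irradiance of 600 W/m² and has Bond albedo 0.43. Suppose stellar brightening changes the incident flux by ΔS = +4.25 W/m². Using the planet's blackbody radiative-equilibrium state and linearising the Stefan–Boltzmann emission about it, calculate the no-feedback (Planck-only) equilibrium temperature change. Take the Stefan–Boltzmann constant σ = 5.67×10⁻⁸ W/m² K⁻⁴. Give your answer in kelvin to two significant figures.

Reference equilibrium: T_e = [S(1−α)/(4σ)]^(1/4) = 197.1 K.
Only a fraction (1−α) is absorbed and it's spread over 4πR², so ΔF = (1−α)ΔS/4 = 0.6056 W/m².
The Planck feedback parameter is 4σT_e³ = 1.736 W/m²/K.
ΔT₀ = ΔF/λ_P = 0.6056/1.736 = 0.349 K.

0.35 K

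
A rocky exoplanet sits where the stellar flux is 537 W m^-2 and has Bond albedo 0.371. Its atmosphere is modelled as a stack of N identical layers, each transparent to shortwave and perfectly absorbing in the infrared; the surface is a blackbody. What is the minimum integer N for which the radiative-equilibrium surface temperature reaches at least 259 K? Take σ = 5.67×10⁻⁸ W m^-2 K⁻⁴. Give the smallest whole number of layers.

OLR = S(1−α)/4 = 84.44 W m^-2; the top layer radiates at T_e = 196.4 K.
Since T_s⁴ = (N+1)T_e⁴, we need N ≥ (T_s/T_e)⁴ − 1 = 2.021.
So N ≥ 2.021; the smallest integer is N = 3.

3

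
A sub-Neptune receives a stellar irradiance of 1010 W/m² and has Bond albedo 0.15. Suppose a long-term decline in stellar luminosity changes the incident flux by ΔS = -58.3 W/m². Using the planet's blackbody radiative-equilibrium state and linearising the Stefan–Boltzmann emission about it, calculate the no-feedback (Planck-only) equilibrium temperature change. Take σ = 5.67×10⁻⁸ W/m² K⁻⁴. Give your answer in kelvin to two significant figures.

-3.6 K

Reference equilibrium: T_e = [S(1−α)/(4σ)]^(1/4) = 248.0 K.
ΔF = Δ[S(1−α)]/4 = (1−0.15)·-58.3/4 = -12.39 W/m².
Planck response: λ_P = 4σT_e³ = 4·5.67×10⁻⁸·(248.0)³ = 3.461 W/m²/K.
ΔT₀ = ΔF/λ_P = -12.39/3.461 = -3.58 K.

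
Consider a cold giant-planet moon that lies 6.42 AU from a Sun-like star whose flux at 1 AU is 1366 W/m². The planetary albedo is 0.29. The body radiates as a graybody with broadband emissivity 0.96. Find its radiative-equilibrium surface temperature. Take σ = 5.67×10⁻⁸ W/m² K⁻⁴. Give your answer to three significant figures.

102 kelvin

Flux at the orbit: S = 1366/(6.42)² = 33.14 W/m².
Averaging over the sphere, the absorbed flux is S(1−α)/4 = 5.883 W/m².
Radiative balance εσT⁴ = 5.883 gives T = [5.883/(0.96·σ)]^(1/4) = 102.0 K.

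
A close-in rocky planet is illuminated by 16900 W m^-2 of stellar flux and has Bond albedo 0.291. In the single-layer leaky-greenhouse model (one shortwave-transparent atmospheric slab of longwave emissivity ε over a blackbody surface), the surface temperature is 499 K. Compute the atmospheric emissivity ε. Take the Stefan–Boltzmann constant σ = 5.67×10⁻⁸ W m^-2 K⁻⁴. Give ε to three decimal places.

First, T_e = [16900·(1−0.291)/(4σ)]^(1/4) = 479.4 K.
Inverting T_s⁴ = 2T_e⁴/(2−ε): (T_e/T_s)⁴ = 0.8521, so ε = 2(1 − 0.8521) = 0.2958.

0.296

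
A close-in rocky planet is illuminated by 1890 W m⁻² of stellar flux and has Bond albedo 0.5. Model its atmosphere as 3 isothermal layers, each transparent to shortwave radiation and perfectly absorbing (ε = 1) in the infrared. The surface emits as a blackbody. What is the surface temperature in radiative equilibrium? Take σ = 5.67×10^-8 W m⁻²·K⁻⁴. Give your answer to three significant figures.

OLR = S(1−α)/4 = 236.2 W m⁻²; the top layer radiates at T_e = 254.1 K.
With N = 3 opaque layers, T_s = (N+1)^(1/4)·T_e = 4^(1/4)·254.1 = 359.3 K.

359 K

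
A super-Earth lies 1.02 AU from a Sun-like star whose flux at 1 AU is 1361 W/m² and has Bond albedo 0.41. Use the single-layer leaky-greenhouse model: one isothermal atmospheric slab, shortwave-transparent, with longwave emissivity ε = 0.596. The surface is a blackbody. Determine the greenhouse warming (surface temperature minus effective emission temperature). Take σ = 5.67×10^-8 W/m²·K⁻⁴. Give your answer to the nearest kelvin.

Flux at the orbit: S = 1361/(1.02)² = 1308 W/m².
The planet radiates to space at T_e = [S(1−α)/(4σ)]^(1/4) = 241.5 K.
For a single slab of emissivity ε, T_s⁴ = 2T_e⁴/(2−ε); thus T_s = 241.5·(1.425)^(1/4) = 263.9 K.
The atmosphere warms the surface by 22.34 K.

22 kelvin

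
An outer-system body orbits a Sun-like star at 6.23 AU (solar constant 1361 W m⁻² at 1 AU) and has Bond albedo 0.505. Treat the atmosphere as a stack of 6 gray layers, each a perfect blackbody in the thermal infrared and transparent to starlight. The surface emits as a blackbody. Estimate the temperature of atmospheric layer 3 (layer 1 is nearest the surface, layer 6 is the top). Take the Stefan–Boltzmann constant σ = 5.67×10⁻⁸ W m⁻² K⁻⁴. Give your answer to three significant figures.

132 kelvin

Irradiance scales as 1/d², so S = 1361 W m⁻² × (1/6.23)² = 35.07 W m⁻².
OLR = S(1−α)/4 = 4.339 W m⁻²; the top layer radiates at T_e = 93.53 K.
The net upward flux σT_e⁴ is constant between every pair of levels, so T_k⁴ = (N+1−k)T_e⁴.
T_3 = (4)^(1/4)·93.53 = 132.3 K.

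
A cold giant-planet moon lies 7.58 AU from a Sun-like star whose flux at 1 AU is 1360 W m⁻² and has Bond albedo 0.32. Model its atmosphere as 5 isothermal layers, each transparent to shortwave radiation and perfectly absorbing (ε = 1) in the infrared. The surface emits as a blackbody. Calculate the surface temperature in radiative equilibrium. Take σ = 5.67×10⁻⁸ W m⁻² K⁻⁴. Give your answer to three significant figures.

144 K

Irradiance scales as 1/d², so S = 1360 W m⁻² × (1/7.58)² = 23.67 W m⁻².
Top-of-atmosphere balance: σT_e⁴ = S(1−α)/4 = 4.024 W m⁻² → T_e = 91.78 K.
For an N-layer opaque stack, T_s⁴ = (N+1)T_e⁴, hence T_s = (6)^(1/4)×91.78 K = 143.6 K.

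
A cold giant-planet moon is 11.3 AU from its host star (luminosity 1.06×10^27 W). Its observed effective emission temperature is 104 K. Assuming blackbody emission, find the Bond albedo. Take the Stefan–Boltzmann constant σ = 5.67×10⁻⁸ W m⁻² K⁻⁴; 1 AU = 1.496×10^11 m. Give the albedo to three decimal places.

d = 11.3 × 1.496×10^11 m = 1.690×10^12 m.
Flux at the orbit: S = L/(4πd²) = 1.06×10^27/(4π·(1.69×10^12)²) = 29.52 W m⁻².
Energy balance: S(1−α)/4 = σT⁴, so 1−α = 4σT⁴/S.
4σT⁴ = 4·5.67×10⁻⁸·(104)⁴ = 26.53 W m⁻².
1−α = 26.53/29.52 = 0.8989, so α = 0.1011.

0.101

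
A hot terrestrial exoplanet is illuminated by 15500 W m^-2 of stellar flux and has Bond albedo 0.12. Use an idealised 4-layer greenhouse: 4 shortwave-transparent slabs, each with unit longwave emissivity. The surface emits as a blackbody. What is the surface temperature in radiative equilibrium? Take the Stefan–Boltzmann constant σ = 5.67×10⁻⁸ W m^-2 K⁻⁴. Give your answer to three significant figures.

The effective emission temperature is T_e = [S(1−α)/(4σ)]^¼ = 495.2 K.
With N = 4 opaque layers, T_s = (N+1)^(1/4)·T_e = 5^(1/4)·495.2 = 740.5 K.

741 kelvin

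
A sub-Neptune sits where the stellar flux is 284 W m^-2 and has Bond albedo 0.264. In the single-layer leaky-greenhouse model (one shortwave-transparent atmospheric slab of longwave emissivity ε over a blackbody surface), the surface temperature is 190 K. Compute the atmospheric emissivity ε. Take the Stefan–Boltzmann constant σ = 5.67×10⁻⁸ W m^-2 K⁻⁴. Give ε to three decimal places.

Effective temperature: T_e = [S(1−α)/(4σ)]^(1/4) = 174.2 K.
Since (2−ε)/2 = (T_e/T_s)⁴ = 0.7072, ε = 0.5856.

0.586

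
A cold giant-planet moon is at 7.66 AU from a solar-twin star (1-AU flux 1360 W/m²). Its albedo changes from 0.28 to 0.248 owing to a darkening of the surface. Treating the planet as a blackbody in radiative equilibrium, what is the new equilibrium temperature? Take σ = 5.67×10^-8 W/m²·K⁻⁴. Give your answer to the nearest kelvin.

Flux at the orbit: S = 1360/(7.66)² = 23.18 W/m².
New equilibrium: T₂ = [(1−0.248)·23.18/(4σ)]^(1/4) = 93.63 K.

94 kelvin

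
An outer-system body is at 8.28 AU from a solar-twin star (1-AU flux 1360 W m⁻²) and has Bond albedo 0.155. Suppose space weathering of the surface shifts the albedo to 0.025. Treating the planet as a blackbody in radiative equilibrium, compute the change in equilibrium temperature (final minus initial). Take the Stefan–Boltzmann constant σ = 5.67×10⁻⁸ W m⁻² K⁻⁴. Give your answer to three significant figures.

Irradiance scales as 1/d², so S = 1360 W m⁻² × (1/8.28)² = 19.84 W m⁻².
Before: T₁ = [19.84·0.845/(4σ)]^(1/4) = 92.72 K.
After:  T₂ = [19.84·0.975/(4σ)]^(1/4) = 96.10 K.
ΔT = T₂ − T₁ = 3.377 K.

3.38 K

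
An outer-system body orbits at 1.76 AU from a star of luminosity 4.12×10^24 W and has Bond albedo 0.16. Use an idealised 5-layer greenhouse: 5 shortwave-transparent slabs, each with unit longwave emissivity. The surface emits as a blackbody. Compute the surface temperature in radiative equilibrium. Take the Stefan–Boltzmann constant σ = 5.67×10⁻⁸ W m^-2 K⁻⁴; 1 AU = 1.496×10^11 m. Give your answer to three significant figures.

d = 1.76 × 1.496×10^11 m = 2.633×10^11 m.
Spreading L over a sphere of radius d: S = 4.12×10^24/(4π·2.63×10^11²) = 4.729 W m^-2.
Top-of-atmosphere balance: σT_e⁴ = S(1−α)/4 = 0.9932 W m^-2 → T_e = 64.69 K.
With N = 5 opaque layers, T_s = (N+1)^(1/4)·T_e = 6^(1/4)·64.69 = 101.3 K.

101 K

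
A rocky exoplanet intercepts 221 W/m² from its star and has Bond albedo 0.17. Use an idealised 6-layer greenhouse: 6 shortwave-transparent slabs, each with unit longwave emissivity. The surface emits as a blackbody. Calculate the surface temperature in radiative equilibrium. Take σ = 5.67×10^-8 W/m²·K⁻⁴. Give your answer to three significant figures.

OLR = S(1−α)/4 = 45.86 W/m²; the top layer radiates at T_e = 168.6 K.
For an N-layer opaque stack, T_s⁴ = (N+1)T_e⁴, hence T_s = (7)^(1/4)×168.6 K = 274.3 K.

274 K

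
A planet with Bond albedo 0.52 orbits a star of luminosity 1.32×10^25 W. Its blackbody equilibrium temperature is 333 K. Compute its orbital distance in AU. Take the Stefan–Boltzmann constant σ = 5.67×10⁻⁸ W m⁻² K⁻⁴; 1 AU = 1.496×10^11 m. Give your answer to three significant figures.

0.0899 AU

Required flux: S = 4σT⁴/(1−α) = 5810 W m⁻².
S = L/(4πd²) → d = √(L/4πS) = √(1.32×10^25/(4π·5810)) = 1.345×10^10 m = 0.08988 AU.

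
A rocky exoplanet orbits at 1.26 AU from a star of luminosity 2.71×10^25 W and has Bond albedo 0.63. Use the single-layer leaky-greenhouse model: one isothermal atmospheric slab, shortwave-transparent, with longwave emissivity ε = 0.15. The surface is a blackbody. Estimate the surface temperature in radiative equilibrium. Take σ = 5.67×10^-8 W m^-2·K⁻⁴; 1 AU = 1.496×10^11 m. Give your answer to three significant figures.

102 K

d = 1.26 × 1.496×10^11 m = 1.885×10^11 m.
S = L/(4πd²) = 60.70 W m^-2.
The planet radiates to space at T_e = [S(1−α)/(4σ)]^(1/4) = 99.75 K.
Surface balance with a leaky layer gives σT_s⁴ = σT_e⁴·2/(2−ε), so T_s = T_e·[2/(2−0.15)]^(1/4) = 101.7 K.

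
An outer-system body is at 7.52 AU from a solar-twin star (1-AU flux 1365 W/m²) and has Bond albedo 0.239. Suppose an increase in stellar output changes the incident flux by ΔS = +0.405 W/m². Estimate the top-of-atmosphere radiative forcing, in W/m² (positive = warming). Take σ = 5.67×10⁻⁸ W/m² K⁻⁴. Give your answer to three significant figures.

0.0771 W/m²

Flux at the orbit: S = 1365/(7.52)² = 24.14 W/m².
Only a fraction (1−α) is absorbed and it's spread over 4πR², so ΔF = (1−α)ΔS/4 = 0.07705 W/m².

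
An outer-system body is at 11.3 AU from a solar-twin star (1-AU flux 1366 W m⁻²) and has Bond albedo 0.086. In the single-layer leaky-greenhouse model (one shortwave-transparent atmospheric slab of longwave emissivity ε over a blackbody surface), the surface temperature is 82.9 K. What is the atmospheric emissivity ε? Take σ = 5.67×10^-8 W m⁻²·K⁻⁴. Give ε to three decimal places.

0.174

Flux at the orbit: S = 1366/(11.3)² = 10.70 W m⁻².
TOA balance gives T_e = 81.03 K.
Inverting T_s⁴ = 2T_e⁴/(2−ε): (T_e/T_s)⁴ = 0.9128, so ε = 2(1 − 0.9128) = 0.1744.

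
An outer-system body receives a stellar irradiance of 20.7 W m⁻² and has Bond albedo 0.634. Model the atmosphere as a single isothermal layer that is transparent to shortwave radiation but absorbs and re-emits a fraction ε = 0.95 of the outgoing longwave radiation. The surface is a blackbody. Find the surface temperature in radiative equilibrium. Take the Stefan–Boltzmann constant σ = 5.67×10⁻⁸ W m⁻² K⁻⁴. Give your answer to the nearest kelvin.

89 kelvin

At the top of the atmosphere, σT_e⁴ = S(1−α)/4 = 1.894 W m⁻², giving T_e = 76.02 K.
The surface balance (absorbed SW + ε·downward IR = σT_s⁴) with T_a⁴ = T_s⁴/2 reduces to T_s = T_e·[2/(2−ε)]^¼ = 89.31 K.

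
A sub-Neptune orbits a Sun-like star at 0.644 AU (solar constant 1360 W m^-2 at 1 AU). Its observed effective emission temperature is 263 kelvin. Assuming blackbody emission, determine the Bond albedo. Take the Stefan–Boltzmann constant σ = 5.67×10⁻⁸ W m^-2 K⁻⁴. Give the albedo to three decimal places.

0.669

Irradiance scales as 1/d², so S = 1360 W m^-2 × (1/0.644)² = 3279 W m^-2.
From σT⁴ = S(1−α)/4 we invert for α: 1−α = 4σT⁴/S.
4σT⁴ = 4·5.67×10⁻⁸·(263)⁴ = 1085 W m^-2.
1−α = 1085/3279 = 0.3309, so α = 0.6691.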